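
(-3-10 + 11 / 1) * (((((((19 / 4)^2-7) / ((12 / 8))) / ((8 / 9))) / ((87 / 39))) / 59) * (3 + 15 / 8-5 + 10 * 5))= -8.85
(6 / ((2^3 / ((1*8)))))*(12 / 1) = 72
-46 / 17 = -2.71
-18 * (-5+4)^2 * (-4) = 72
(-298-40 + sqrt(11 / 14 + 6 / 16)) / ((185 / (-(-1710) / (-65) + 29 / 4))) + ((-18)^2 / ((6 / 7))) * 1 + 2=153483 / 370-991 * sqrt(910) / 269360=414.71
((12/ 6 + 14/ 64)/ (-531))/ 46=-71/ 781632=-0.00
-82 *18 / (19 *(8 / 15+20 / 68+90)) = -376380 / 440059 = -0.86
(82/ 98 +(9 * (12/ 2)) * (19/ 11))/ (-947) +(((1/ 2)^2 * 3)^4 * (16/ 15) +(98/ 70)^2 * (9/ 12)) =348753059/ 204173200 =1.71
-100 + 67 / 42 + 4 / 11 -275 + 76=-137233 / 462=-297.04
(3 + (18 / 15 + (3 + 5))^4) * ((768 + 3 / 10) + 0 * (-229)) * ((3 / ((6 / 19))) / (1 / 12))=1961637904161 / 3125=627724129.33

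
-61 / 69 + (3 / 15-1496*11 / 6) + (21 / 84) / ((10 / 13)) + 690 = -5666351 / 2760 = -2053.03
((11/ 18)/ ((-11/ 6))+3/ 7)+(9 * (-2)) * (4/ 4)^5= -376/ 21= -17.90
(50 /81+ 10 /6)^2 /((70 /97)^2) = 12880921 /1285956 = 10.02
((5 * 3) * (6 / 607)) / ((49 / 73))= 6570 / 29743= 0.22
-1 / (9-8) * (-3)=3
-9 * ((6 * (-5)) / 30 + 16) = -135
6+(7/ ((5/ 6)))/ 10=171/ 25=6.84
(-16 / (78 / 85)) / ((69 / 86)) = -58480 / 2691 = -21.73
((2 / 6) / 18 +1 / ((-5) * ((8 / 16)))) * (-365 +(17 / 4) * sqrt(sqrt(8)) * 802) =-2047.56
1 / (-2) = -1 / 2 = -0.50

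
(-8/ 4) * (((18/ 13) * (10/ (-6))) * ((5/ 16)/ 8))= 75/ 416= 0.18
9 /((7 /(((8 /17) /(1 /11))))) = 792 /119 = 6.66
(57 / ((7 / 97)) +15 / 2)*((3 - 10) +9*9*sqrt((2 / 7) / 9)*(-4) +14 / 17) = -602802*sqrt(14) / 49 - 167445 / 34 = -50955.03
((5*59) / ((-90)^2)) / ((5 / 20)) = 59 / 405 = 0.15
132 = 132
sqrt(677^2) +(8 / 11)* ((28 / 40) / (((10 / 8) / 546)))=247327 / 275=899.37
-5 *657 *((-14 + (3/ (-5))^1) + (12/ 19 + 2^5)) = -1125441/ 19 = -59233.74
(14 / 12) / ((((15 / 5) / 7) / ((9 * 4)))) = 98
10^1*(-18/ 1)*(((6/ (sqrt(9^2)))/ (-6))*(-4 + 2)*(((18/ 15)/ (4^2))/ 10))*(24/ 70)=-18/ 175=-0.10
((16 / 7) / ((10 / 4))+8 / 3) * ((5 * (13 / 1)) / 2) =2444 / 21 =116.38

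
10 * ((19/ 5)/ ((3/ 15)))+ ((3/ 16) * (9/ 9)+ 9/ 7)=191.47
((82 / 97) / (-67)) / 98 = -41 / 318451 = -0.00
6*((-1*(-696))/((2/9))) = 18792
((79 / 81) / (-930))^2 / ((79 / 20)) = 79 / 283730445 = 0.00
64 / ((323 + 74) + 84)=0.13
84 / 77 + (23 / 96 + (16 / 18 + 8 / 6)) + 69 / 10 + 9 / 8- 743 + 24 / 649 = -683523451 / 934560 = -731.39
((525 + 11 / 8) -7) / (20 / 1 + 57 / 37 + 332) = 153735 / 104648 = 1.47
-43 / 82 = -0.52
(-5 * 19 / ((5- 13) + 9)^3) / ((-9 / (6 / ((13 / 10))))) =1900 / 39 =48.72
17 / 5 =3.40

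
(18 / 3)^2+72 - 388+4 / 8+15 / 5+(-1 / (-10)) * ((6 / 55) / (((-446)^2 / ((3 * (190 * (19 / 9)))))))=-756253587 / 2735095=-276.50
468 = 468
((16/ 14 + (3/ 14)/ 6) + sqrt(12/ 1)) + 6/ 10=249/ 140 + 2 * sqrt(3)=5.24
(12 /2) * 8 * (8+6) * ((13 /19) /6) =1456 /19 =76.63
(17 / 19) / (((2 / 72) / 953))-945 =565281 / 19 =29751.63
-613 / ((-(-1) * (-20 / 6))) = 1839 / 10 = 183.90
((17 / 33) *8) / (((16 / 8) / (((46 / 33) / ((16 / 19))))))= 7429 / 2178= 3.41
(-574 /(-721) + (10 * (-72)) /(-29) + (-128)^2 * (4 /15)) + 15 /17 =3348041809 /761685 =4395.57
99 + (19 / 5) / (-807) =399446 / 4035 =99.00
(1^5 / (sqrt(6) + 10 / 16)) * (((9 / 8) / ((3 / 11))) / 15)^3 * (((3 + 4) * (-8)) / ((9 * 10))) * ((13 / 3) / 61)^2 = 1574573 / 216405918000 - 1574573 * sqrt(6) / 135253698750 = -0.00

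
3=3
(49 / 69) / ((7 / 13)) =91 / 69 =1.32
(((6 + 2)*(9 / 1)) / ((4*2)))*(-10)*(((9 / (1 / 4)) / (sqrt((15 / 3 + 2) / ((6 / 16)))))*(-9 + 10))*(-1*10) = 8100*sqrt(42) / 7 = 7499.14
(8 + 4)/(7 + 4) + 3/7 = 117/77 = 1.52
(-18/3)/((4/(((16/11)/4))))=-6/11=-0.55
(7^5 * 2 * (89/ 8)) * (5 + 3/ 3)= 4487469/ 2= 2243734.50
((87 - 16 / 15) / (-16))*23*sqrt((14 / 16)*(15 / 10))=-141.52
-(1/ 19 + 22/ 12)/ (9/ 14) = -1505/ 513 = -2.93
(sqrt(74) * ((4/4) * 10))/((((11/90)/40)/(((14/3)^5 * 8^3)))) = 1101463552000 * sqrt(74)/297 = 31902854357.23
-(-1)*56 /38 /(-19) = -28 /361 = -0.08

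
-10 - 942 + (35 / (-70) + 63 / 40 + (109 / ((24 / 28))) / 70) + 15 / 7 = -795451 / 840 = -946.97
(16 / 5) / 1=16 / 5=3.20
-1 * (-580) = 580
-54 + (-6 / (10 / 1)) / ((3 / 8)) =-278 / 5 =-55.60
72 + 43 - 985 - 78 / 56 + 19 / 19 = -24371 / 28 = -870.39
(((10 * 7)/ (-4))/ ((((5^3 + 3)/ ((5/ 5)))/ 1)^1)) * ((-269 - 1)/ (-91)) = -675/ 1664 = -0.41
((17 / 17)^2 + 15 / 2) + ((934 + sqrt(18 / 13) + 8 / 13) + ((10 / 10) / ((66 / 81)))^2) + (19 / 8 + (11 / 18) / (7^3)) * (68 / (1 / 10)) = 3 * sqrt(26) / 13 + 49740096173 / 19423404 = 2562.01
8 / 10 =4 / 5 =0.80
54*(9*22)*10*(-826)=-88315920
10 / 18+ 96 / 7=899 / 63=14.27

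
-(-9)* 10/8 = 11.25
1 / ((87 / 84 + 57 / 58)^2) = 659344 / 2686321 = 0.25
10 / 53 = 0.19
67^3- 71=300692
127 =127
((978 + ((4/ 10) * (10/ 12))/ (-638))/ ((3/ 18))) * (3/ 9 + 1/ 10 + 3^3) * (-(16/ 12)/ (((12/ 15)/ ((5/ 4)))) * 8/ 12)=-7702831465/ 34452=-223581.55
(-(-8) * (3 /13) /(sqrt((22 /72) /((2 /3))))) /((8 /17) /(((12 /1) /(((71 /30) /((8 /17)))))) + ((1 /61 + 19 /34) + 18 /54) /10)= 3583872 * sqrt(66) /3075787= 9.47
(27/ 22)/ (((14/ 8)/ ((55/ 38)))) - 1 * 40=-5185/ 133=-38.98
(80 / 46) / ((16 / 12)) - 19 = -407 / 23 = -17.70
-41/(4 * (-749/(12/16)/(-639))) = -6.56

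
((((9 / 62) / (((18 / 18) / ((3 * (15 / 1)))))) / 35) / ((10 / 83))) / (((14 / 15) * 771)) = 6723 / 3123064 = 0.00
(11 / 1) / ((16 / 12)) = 33 / 4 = 8.25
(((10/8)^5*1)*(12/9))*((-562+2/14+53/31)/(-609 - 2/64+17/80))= 237406250/63414561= 3.74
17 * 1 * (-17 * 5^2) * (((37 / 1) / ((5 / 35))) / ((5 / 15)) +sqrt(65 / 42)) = -5613825- 7225 * sqrt(2730) / 42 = -5622813.14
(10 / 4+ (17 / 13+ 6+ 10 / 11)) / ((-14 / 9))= -27585 / 4004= -6.89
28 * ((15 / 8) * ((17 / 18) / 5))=119 / 12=9.92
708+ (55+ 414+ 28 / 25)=29453 / 25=1178.12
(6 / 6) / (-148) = -1 / 148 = -0.01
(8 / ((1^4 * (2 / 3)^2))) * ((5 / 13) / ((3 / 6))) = 180 / 13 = 13.85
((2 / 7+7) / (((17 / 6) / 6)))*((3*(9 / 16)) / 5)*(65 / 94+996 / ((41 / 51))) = 3482789481 / 539560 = 6454.87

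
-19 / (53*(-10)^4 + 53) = -19 / 530053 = -0.00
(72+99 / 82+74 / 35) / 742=216173 / 2129540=0.10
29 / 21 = 1.38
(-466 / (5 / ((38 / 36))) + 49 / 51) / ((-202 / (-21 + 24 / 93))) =-772886 / 77265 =-10.00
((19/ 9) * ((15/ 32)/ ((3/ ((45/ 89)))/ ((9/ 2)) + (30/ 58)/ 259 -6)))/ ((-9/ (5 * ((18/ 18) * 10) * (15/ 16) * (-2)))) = -70415625/ 31965824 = -2.20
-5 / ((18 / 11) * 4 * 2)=-55 / 144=-0.38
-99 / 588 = -33 / 196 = -0.17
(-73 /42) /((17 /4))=-146 /357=-0.41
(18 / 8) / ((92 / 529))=207 / 16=12.94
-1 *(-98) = 98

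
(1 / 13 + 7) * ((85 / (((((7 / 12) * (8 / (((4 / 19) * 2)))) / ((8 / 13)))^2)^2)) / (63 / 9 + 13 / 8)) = 77007421440 / 116177847402253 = 0.00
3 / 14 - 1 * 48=-669 / 14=-47.79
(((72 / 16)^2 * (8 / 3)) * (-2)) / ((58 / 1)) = -54 / 29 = -1.86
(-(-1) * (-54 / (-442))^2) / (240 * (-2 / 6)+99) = 729 / 927979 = 0.00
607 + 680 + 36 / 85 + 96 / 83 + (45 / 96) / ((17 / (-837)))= 285699531 / 225760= 1265.50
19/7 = 2.71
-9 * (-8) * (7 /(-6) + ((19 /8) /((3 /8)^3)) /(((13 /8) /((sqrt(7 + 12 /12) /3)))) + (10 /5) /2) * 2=-24 + 311296 * sqrt(2) /117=3738.73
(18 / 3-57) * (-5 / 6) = 42.50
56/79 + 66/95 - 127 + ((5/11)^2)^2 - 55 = -19839369391/109880705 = -180.55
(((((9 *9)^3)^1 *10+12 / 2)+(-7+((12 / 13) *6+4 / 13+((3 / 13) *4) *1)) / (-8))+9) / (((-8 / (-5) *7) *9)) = 921167005 / 17472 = 52722.47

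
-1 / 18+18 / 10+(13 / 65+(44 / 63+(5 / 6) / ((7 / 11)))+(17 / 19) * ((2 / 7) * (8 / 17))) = 1625 / 399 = 4.07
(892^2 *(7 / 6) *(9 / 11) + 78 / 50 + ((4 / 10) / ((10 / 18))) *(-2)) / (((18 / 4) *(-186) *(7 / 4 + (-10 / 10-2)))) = 278482444 / 383625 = 725.92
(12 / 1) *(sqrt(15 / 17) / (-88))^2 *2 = 45 / 16456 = 0.00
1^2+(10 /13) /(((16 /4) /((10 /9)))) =142 /117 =1.21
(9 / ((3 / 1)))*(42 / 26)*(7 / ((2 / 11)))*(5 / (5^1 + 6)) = 2205 / 26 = 84.81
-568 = -568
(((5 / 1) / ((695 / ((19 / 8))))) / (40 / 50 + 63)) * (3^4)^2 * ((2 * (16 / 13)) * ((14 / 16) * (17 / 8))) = 74172105 / 9222928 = 8.04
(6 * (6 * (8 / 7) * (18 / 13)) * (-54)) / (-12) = 23328 / 91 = 256.35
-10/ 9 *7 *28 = -1960/ 9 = -217.78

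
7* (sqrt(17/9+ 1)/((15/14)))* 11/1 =1078* sqrt(26)/45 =122.15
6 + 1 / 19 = 115 / 19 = 6.05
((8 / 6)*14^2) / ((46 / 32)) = 12544 / 69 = 181.80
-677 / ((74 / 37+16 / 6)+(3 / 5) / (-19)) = -192945 / 1321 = -146.06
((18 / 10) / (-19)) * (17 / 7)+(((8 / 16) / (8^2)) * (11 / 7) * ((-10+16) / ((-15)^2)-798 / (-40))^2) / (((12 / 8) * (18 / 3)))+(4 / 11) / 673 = 32138621482123 / 102083224320000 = 0.31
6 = 6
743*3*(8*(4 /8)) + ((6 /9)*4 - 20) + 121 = 27059 /3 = 9019.67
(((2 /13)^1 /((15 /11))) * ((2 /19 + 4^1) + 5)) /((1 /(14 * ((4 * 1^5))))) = 213136 /3705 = 57.53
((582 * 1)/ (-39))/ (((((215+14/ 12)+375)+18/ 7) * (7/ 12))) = -13968/ 324181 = -0.04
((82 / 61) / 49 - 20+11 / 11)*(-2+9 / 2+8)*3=-510381 / 854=-597.64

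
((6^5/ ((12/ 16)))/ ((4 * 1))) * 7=18144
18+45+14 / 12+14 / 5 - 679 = -612.03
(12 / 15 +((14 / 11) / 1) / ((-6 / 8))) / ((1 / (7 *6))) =-2072 / 55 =-37.67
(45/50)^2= 81/100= 0.81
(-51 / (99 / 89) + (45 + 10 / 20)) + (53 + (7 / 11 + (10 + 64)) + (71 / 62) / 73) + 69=14659754 / 74679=196.30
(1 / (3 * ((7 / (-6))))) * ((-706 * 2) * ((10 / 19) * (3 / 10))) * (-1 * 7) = -8472 / 19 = -445.89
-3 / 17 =-0.18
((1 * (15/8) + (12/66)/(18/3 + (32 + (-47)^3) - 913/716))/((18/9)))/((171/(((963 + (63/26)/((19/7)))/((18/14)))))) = 18384452859563/4472926086816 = 4.11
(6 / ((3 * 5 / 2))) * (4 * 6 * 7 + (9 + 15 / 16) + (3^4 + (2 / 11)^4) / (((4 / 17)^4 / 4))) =19843475177 / 234256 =84708.50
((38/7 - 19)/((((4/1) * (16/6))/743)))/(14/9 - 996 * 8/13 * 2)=0.77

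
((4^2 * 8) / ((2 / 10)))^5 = 107374182400000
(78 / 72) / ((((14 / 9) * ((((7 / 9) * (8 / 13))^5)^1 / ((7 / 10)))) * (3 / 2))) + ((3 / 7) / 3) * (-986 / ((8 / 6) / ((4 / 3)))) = -2817961933279 / 22029271040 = -127.92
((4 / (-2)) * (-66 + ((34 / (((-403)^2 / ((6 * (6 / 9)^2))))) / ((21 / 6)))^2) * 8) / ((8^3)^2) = 383859871640425 / 95290305142136832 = 0.00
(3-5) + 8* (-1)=-10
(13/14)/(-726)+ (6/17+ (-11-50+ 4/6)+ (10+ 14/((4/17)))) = 1644653/172788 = 9.52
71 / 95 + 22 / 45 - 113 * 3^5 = -23476388 / 855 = -27457.76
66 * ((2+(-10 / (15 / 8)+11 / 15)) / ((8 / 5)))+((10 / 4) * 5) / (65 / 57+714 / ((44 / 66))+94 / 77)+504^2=1196159605755 / 4710982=253908.76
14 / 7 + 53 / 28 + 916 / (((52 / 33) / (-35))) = -7404443 / 364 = -20341.88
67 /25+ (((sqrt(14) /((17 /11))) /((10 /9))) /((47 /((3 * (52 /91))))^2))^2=32408546895397 /12092703462175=2.68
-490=-490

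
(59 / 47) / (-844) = -59 / 39668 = -0.00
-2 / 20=-1 / 10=-0.10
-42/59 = -0.71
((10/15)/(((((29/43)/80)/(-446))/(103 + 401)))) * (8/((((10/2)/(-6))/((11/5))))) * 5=54437289984/29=1877147930.48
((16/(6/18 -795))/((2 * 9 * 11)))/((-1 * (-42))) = -1/413028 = -0.00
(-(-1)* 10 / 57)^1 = 0.18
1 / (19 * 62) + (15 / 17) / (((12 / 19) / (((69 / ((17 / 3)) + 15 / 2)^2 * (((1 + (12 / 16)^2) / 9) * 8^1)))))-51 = 64842122059 / 92600224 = 700.24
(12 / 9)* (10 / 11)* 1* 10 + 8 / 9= 1288 / 99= 13.01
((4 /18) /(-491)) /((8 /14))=-7 /8838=-0.00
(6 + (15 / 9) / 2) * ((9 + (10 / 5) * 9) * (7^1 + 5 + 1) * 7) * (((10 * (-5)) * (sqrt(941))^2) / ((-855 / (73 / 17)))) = 1281467915 / 323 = 3967392.93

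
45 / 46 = 0.98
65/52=5/4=1.25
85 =85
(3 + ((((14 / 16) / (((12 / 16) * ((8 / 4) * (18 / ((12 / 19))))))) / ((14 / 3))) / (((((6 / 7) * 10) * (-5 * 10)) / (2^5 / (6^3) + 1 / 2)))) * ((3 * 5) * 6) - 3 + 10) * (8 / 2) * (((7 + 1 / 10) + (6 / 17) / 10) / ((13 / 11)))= 10951280593 / 45349200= 241.49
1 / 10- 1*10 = -99 / 10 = -9.90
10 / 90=1 / 9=0.11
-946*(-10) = 9460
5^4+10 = 635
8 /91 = 0.09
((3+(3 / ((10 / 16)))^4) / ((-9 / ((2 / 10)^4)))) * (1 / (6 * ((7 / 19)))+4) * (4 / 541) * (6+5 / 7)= -1954972426 / 93195703125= -0.02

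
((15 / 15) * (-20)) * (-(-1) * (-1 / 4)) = 5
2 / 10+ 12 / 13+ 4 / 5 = 25 / 13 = 1.92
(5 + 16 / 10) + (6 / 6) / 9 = 302 / 45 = 6.71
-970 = -970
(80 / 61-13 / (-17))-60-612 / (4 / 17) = -2658.92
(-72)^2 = 5184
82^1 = 82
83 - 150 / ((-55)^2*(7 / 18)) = 70193 / 847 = 82.87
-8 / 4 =-2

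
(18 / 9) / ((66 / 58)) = 58 / 33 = 1.76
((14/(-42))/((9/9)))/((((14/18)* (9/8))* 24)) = -1/63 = -0.02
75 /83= 0.90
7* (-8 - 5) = -91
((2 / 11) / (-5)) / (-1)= 2 / 55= 0.04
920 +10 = 930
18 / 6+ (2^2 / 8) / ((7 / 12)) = 27 / 7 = 3.86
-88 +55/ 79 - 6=-7371/ 79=-93.30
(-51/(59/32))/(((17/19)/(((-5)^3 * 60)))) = 13680000/59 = 231864.41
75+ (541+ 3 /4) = 616.75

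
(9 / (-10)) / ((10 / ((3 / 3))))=-9 / 100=-0.09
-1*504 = -504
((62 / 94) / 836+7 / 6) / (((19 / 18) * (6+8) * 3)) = 137615 / 5225836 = 0.03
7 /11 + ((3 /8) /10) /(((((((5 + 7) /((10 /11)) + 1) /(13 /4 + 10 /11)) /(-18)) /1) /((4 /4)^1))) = 10963 /24992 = 0.44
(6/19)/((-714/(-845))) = 845/2261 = 0.37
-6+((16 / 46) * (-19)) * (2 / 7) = -7.89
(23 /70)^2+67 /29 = 343641 /142100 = 2.42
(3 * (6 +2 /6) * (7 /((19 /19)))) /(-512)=-133 /512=-0.26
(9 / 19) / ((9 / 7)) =7 / 19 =0.37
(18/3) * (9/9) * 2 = 12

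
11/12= 0.92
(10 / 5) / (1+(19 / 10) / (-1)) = -20 / 9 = -2.22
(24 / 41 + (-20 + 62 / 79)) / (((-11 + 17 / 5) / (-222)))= -33489810 / 61541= -544.19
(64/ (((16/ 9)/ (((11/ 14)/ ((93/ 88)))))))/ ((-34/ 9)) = -26136/ 3689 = -7.08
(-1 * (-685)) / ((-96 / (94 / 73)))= -32195 / 3504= -9.19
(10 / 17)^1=10 / 17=0.59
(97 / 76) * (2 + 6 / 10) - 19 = -5959 / 380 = -15.68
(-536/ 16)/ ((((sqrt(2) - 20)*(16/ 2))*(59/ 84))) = 1407*sqrt(2)/ 93928 +7035/ 23482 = 0.32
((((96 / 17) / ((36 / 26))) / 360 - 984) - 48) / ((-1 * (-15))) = -2368414 / 34425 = -68.80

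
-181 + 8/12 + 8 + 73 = -298/3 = -99.33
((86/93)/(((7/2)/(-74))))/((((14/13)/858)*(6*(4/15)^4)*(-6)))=16636888125/194432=85566.62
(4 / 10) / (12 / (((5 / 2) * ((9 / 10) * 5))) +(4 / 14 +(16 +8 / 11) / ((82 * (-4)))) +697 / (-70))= -37884 / 819787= -0.05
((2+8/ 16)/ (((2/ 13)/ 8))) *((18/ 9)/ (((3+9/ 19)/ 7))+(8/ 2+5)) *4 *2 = 447200/ 33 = 13551.52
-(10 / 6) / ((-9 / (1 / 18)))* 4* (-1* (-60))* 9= 200 / 9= 22.22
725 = 725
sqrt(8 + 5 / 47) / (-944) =-sqrt(17907) / 44368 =-0.00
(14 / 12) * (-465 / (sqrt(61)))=-1085 * sqrt(61) / 122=-69.46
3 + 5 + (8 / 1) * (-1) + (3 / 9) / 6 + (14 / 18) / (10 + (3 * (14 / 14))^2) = 11 / 114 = 0.10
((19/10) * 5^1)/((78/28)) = 133/39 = 3.41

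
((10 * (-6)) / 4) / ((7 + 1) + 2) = -3 / 2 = -1.50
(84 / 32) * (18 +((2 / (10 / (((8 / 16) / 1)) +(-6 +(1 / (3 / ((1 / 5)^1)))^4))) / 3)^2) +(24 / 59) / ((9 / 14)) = 17031537797670151 / 355648209840708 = 47.89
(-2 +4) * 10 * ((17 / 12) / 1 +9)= 625 / 3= 208.33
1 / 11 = 0.09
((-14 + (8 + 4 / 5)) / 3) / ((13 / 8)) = -16 / 15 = -1.07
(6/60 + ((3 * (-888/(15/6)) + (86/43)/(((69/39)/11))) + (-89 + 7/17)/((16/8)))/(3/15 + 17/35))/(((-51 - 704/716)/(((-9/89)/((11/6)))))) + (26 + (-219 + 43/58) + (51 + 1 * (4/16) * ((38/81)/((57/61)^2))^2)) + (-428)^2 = 72546210624966478397695853/396338333334749774100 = 183041.12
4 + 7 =11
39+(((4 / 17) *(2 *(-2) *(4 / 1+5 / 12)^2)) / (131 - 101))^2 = 829546381 / 21068100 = 39.37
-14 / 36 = -7 / 18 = -0.39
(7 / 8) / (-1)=-7 / 8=-0.88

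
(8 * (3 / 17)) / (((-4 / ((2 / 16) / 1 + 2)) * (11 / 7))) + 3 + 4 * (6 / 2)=639 / 44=14.52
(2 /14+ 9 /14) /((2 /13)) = 143 /28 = 5.11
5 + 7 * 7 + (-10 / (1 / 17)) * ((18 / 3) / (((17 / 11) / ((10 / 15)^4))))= -2062 / 27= -76.37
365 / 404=0.90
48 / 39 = 16 / 13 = 1.23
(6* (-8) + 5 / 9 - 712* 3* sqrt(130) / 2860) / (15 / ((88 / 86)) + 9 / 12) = -3.63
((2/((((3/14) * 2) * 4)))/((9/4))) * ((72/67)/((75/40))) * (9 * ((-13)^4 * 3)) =76771968/335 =229170.05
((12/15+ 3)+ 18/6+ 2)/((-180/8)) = -88/225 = -0.39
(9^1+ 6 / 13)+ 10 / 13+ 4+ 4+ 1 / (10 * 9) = 21343 / 1170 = 18.24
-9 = -9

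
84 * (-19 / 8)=-399 / 2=-199.50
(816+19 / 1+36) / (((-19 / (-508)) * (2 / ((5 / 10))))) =110617 / 19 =5821.95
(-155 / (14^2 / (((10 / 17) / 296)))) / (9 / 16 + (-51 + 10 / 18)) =6975 / 221387243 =0.00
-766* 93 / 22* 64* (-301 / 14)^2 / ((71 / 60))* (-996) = 62972249160960 / 781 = 80630280615.83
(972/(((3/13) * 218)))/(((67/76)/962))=21083.65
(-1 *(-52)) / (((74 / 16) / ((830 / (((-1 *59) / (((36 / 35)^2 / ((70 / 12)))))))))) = -536979456 / 18719225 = -28.69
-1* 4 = -4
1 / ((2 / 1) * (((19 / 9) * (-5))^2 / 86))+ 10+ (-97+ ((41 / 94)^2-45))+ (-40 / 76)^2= -131.15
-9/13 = -0.69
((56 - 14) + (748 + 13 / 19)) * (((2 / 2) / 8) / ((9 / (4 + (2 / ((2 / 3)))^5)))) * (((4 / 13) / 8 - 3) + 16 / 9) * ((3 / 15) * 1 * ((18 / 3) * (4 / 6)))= -4161371 / 1620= -2568.75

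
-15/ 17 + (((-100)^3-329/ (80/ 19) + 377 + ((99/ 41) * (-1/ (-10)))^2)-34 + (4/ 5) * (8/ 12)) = -34283327198521/ 34292400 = -999735.43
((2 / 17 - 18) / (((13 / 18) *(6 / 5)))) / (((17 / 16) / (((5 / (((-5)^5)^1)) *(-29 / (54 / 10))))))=-141056 / 845325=-0.17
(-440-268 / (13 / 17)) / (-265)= 10276 / 3445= 2.98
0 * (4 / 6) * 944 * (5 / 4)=0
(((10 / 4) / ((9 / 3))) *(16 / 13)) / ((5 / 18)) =48 / 13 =3.69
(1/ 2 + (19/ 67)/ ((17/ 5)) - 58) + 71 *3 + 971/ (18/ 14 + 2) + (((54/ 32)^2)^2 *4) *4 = 62327055621/ 107302912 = 580.85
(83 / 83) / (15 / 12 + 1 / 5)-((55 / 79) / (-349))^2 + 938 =20693076548377 / 22044641189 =938.69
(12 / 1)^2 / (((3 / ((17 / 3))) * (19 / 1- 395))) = -34 / 47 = -0.72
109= 109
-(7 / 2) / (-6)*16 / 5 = 28 / 15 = 1.87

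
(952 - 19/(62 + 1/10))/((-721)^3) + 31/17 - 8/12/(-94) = 340441234071478/185970549215619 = 1.83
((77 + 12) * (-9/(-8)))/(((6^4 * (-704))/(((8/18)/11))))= -89/20072448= -0.00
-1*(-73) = 73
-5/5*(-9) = 9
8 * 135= 1080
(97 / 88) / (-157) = -97 / 13816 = -0.01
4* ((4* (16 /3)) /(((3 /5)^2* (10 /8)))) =5120 /27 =189.63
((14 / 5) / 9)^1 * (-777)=-3626 / 15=-241.73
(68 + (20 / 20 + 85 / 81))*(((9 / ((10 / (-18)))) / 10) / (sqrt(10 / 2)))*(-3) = 152.25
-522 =-522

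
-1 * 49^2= -2401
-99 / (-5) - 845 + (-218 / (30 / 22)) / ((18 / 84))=-70706 / 45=-1571.24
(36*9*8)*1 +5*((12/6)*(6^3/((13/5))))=44496/13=3422.77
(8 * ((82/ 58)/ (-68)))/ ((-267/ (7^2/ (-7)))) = -574/ 131631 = -0.00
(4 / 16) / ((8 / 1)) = 1 / 32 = 0.03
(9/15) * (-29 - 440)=-1407/5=-281.40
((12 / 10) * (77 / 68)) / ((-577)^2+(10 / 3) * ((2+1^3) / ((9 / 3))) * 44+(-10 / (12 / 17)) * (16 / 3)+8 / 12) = 2079 / 509491190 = 0.00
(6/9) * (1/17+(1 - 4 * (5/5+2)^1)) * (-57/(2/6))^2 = -3625884/17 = -213287.29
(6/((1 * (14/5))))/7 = 15/49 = 0.31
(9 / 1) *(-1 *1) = -9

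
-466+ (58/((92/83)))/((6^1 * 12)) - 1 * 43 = -1683401/3312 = -508.27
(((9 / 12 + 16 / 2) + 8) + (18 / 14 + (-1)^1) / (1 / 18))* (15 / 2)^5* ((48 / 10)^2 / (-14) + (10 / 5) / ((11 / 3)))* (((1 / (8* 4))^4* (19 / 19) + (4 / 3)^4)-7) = 79386726964944375 / 36171677696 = 2194720.62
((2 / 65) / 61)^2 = 4 / 15721225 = 0.00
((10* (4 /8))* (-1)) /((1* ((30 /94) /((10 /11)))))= -470 /33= -14.24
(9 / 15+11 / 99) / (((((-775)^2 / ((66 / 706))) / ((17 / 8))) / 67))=50116 / 3180309375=0.00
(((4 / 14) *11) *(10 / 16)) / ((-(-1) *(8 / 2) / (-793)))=-43615 / 112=-389.42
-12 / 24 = -1 / 2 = -0.50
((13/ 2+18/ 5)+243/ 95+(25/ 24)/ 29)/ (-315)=-167863/ 4165560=-0.04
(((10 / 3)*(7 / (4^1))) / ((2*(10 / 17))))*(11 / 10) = 1309 / 240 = 5.45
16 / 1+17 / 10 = 177 / 10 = 17.70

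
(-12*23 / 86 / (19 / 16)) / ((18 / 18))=-2208 / 817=-2.70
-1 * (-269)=269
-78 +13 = -65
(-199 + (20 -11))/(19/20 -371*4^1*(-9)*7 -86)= -3800/1868139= -0.00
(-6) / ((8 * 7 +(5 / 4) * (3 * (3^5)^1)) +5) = -24 / 3889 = -0.01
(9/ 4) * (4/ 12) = 3/ 4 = 0.75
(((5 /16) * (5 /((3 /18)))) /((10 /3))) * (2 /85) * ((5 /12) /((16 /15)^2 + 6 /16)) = 0.02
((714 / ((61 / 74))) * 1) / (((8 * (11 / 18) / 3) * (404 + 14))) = 356643 / 280478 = 1.27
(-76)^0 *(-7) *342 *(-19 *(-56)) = -2547216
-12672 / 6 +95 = -2017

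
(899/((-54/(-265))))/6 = 735.29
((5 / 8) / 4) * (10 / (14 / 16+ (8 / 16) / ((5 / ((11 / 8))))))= 125 / 81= 1.54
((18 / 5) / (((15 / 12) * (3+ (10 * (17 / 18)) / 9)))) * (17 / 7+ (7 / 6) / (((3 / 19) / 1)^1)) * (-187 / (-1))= 18736839 / 14350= 1305.70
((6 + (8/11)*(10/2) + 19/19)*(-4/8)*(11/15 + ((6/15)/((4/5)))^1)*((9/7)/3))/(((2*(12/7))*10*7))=-1443/123200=-0.01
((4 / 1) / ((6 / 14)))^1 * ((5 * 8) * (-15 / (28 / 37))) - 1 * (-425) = -6975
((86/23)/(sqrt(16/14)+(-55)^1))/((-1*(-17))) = -33110/8276297-172*sqrt(14)/8276297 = -0.00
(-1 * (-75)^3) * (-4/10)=-168750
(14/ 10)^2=49/ 25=1.96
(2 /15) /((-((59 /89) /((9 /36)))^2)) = -7921 /417720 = -0.02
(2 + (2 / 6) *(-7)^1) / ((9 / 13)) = -13 / 27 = -0.48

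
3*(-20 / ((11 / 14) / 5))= -4200 / 11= -381.82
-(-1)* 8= 8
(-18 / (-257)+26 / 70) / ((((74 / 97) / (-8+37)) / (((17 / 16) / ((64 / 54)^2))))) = 138435052239 / 10905681920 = 12.69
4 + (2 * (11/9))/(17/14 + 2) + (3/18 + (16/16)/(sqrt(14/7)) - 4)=sqrt(2)/2 + 751/810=1.63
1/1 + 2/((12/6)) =2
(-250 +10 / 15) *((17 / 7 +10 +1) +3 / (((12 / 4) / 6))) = -101728 / 21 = -4844.19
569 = 569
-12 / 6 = -2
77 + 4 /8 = 155 /2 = 77.50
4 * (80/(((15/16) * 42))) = 512/63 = 8.13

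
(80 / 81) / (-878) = -40 / 35559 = -0.00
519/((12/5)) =865/4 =216.25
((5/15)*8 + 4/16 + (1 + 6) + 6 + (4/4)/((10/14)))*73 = 75847/60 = 1264.12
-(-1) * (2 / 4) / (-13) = -1 / 26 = -0.04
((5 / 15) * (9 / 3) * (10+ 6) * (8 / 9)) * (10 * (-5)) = -6400 / 9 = -711.11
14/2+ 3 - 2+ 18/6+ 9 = 20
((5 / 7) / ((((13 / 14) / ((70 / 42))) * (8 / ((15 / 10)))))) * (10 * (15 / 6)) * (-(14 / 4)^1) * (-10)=21875 / 104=210.34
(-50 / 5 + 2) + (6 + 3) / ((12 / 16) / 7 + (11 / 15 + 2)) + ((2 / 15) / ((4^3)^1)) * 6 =-459927 / 95440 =-4.82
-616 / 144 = -77 / 18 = -4.28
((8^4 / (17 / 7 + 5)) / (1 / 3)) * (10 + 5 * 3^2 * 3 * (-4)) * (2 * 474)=-10804469760 / 13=-831113058.46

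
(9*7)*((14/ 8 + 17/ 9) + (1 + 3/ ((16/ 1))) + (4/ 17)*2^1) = 90769/ 272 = 333.71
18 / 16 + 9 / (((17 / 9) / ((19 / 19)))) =801 / 136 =5.89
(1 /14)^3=1 /2744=0.00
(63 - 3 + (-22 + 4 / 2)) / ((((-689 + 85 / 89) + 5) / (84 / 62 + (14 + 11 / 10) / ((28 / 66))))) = -28542834 / 13191647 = -2.16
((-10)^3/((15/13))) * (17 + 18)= -91000/3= -30333.33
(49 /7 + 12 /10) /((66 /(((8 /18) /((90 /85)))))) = 697 /13365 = 0.05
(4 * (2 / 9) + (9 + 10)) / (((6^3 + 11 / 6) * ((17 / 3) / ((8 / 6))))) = 1432 / 66657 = 0.02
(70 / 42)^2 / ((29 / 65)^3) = 6865625 / 219501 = 31.28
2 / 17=0.12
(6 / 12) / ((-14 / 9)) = -9 / 28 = -0.32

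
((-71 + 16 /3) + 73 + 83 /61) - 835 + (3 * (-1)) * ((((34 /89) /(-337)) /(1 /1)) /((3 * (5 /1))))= -22676801288 /27443595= -826.31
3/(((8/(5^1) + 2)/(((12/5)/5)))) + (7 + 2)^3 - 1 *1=3642/5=728.40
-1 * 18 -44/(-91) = -1594/91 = -17.52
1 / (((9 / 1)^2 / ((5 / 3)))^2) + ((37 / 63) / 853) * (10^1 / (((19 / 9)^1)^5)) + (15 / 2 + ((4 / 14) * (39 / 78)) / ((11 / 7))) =145806776730815017 / 19206591693967062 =7.59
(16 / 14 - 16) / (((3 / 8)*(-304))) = 52 / 399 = 0.13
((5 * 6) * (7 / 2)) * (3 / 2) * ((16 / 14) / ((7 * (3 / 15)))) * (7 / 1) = 900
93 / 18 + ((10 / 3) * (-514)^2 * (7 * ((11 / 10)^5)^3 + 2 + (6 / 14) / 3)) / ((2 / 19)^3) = 33174662728125944559452603 / 1400000000000000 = 23696187662.95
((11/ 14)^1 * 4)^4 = 97.57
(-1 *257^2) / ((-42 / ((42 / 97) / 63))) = 66049 / 6111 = 10.81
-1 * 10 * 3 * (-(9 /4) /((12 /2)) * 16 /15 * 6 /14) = 36 /7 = 5.14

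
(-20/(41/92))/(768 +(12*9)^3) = -23/645996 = -0.00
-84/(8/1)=-21/2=-10.50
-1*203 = -203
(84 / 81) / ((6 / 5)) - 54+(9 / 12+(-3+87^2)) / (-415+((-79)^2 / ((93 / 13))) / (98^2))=-2142430050799 / 30017405007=-71.37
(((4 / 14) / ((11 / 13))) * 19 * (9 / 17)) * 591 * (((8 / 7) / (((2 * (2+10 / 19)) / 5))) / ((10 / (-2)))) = -8320689 / 18326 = -454.04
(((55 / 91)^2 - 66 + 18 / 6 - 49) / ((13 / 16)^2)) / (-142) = 118329216 / 99363719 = 1.19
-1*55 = -55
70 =70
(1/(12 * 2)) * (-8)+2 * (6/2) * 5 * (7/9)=23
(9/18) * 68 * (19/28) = 323/14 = 23.07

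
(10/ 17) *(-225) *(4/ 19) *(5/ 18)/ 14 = -1250/ 2261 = -0.55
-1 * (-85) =85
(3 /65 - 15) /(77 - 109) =243 /520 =0.47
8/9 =0.89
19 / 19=1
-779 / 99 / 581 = -779 / 57519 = -0.01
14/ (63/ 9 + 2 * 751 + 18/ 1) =14/ 1527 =0.01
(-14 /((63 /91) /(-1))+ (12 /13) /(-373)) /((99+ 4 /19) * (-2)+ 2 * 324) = 8382895 /186390711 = 0.04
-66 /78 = -11 /13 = -0.85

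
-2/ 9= -0.22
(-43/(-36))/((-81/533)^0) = 43/36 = 1.19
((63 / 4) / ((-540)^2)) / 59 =7 / 7646400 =0.00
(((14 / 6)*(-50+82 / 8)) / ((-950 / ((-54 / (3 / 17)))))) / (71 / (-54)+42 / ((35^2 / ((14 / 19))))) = 1532601 / 66154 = 23.17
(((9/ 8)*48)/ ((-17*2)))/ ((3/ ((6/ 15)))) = -18/ 85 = -0.21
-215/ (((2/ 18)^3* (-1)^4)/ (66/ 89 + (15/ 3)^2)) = -359079885/ 89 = -4034605.45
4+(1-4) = 1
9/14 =0.64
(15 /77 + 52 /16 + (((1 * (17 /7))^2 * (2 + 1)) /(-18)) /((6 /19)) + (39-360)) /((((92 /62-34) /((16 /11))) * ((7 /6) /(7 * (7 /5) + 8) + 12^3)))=209355679 /25220916567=0.01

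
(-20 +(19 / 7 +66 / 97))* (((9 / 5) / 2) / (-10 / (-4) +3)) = -1845 / 679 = -2.72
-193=-193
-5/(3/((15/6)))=-25/6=-4.17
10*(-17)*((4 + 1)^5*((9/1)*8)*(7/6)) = -44625000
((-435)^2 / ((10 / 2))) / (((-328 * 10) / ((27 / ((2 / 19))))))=-3882897 / 1312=-2959.53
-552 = -552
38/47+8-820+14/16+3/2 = -304115/376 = -808.82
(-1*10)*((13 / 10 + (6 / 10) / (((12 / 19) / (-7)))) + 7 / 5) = 79 / 2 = 39.50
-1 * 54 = -54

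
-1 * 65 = -65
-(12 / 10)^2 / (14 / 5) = -18 / 35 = -0.51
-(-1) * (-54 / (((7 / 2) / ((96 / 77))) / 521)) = -5401728 / 539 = -10021.76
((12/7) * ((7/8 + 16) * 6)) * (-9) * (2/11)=-21870/77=-284.03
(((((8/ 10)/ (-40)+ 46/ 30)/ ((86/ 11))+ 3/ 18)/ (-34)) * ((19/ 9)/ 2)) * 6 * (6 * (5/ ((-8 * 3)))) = 29431/ 350880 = 0.08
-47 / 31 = -1.52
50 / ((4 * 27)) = 25 / 54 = 0.46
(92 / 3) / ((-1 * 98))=-46 / 147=-0.31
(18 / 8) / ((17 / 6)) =27 / 34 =0.79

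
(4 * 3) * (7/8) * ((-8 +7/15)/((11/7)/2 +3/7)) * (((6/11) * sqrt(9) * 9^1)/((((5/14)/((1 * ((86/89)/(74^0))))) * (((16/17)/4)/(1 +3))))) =-1079980776/24475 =-44125.87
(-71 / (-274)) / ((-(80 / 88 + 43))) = -781 / 132342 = -0.01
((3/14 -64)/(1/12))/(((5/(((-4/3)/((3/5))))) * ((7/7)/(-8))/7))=-57152/3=-19050.67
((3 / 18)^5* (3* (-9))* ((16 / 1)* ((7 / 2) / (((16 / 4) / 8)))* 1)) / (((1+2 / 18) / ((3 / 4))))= -21 / 80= -0.26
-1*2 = -2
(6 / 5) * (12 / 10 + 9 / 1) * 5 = 306 / 5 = 61.20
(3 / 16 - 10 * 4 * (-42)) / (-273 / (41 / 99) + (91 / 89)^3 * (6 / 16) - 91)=-777018946707 / 346749605566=-2.24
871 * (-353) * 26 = -7994038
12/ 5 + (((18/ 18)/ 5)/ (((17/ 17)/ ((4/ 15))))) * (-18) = 36/ 25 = 1.44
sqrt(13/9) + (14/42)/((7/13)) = 13/21 + sqrt(13)/3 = 1.82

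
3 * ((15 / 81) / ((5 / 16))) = 16 / 9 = 1.78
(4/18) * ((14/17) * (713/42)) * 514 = 1596.87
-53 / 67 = -0.79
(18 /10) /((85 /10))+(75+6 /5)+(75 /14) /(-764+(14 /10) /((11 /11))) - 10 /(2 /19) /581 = 1914213993 /25107334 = 76.24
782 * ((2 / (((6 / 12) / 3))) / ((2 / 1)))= 4692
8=8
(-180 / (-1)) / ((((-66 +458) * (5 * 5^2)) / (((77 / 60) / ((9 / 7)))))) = 11 / 3000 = 0.00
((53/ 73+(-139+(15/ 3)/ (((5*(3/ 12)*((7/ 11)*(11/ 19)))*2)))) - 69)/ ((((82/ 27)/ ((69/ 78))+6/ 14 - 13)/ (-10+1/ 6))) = -1259685459/ 5799704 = -217.20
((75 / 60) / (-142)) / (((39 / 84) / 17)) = -595 / 1846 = -0.32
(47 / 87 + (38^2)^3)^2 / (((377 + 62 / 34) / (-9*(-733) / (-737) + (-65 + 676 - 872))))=-5498293377100639141724245 / 851092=-6460280882796030442.92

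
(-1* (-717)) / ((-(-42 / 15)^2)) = -17925 / 196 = -91.45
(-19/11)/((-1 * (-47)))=-19/517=-0.04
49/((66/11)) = 8.17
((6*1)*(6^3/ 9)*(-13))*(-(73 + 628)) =1312272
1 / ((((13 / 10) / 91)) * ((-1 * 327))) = -0.21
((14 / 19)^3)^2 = 7529536 / 47045881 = 0.16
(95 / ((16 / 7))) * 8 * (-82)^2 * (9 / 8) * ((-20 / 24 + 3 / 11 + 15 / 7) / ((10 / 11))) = 70042227 / 16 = 4377639.19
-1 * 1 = -1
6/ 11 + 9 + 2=127/ 11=11.55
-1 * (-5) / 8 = 5 / 8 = 0.62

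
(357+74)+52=483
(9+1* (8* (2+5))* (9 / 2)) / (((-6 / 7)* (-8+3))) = 609 / 10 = 60.90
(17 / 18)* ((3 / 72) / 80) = 17 / 34560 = 0.00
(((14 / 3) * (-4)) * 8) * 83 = -37184 / 3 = -12394.67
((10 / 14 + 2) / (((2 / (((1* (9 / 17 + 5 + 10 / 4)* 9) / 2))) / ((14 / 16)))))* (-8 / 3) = -15561 / 136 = -114.42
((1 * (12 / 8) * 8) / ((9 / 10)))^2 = 1600 / 9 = 177.78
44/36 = 11/9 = 1.22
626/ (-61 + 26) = -626/ 35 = -17.89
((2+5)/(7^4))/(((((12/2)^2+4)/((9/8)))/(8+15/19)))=1503/2085440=0.00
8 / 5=1.60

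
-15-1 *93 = -108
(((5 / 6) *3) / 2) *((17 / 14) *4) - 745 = -10345 / 14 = -738.93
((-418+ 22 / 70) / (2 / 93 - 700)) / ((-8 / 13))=-0.97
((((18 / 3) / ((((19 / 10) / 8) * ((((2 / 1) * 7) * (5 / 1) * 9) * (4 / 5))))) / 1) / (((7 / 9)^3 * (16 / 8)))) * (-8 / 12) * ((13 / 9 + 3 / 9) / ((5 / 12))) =-6912 / 45619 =-0.15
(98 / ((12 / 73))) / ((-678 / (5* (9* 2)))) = -17885 / 226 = -79.14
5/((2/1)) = 5/2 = 2.50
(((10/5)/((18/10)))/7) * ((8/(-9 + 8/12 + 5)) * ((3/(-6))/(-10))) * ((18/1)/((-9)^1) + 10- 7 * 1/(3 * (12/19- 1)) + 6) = -0.39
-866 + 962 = 96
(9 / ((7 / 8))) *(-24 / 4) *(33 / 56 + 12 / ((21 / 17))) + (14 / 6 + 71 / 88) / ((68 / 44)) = -12671843 / 19992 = -633.85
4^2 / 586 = 8 / 293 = 0.03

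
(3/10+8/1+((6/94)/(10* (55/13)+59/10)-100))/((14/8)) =-180065022/3436405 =-52.40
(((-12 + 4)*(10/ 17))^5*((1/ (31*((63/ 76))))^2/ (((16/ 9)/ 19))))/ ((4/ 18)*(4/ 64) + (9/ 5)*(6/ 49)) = -899022848000000/ 5639406490741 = -159.42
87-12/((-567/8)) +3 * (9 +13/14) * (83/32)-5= 1928417/12096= 159.43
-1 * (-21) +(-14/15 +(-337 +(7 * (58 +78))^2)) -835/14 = 190244759/210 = 905927.42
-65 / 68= -0.96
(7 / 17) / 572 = 7 / 9724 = 0.00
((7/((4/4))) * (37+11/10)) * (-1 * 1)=-2667/10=-266.70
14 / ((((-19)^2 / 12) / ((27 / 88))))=567 / 3971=0.14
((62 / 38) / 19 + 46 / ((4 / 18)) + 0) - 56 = 54542 / 361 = 151.09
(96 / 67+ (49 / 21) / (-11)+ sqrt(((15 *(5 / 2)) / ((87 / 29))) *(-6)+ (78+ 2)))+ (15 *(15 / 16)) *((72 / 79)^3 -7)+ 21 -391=-7963395726379 / 17441747664+ sqrt(5)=-454.33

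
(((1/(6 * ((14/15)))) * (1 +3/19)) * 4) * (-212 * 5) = -116600/133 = -876.69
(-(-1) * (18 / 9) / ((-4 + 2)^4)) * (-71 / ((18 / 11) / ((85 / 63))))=-7.32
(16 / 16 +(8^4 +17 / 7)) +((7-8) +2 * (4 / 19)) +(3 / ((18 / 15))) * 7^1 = 1094949 / 266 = 4116.35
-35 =-35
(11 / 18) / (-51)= -11 / 918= -0.01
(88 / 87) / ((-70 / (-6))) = 88 / 1015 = 0.09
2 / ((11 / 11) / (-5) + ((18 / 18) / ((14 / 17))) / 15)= -84 / 5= -16.80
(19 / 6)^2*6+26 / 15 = 619 / 10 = 61.90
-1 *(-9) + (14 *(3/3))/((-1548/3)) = 2315/258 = 8.97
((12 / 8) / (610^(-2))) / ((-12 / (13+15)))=-1302350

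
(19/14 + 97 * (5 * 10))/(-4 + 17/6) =-203757/49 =-4158.31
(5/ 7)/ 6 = 5/ 42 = 0.12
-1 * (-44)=44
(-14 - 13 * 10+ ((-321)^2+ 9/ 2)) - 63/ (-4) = 411669/ 4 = 102917.25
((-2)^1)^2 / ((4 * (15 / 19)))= 19 / 15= 1.27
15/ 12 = 5/ 4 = 1.25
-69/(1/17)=-1173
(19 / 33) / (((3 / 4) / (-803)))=-5548 / 9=-616.44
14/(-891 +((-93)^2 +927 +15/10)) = 28/17373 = 0.00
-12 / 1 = -12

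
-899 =-899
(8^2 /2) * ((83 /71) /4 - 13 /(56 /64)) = -231640 /497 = -466.08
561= 561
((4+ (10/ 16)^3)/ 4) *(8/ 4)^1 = 2173/ 1024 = 2.12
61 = 61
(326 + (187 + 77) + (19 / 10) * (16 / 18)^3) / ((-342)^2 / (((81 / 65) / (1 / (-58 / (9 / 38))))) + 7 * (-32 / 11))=-687577066 / 469333845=-1.47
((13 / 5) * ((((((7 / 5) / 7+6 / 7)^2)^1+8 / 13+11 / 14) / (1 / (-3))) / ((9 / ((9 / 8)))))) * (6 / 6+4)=-240657 / 19600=-12.28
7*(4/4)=7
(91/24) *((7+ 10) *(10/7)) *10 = 5525/6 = 920.83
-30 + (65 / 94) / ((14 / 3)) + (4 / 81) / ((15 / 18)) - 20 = -8846147 / 177660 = -49.79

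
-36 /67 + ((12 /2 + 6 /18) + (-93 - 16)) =-103.20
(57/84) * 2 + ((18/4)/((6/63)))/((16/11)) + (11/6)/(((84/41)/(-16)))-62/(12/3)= 16225/4032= 4.02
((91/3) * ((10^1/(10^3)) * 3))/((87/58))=91/150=0.61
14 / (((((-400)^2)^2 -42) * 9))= 7 / 115199999811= 0.00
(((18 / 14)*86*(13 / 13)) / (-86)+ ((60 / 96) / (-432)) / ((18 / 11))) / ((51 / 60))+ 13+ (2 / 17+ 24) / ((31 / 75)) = 4006555429 / 57371328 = 69.84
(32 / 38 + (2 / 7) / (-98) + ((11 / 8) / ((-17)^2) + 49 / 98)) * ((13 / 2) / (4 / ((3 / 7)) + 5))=789737013 / 1295788144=0.61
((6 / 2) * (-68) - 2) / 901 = -206 / 901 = -0.23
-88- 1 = -89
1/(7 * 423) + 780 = 2309581/2961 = 780.00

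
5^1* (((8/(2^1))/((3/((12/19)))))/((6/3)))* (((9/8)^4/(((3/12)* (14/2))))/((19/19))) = 1.93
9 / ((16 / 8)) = 4.50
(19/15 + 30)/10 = 469/150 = 3.13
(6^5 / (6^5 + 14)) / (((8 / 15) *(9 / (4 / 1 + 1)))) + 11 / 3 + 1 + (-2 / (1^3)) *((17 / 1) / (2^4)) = 66959 / 18696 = 3.58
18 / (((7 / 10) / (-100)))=-18000 / 7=-2571.43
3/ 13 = 0.23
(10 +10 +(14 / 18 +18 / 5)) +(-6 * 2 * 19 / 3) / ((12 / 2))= 11.71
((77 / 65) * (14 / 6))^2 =290521 / 38025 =7.64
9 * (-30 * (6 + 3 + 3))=-3240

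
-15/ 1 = -15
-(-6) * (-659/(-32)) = 1977/16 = 123.56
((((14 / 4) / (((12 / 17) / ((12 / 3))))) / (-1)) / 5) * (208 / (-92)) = 3094 / 345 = 8.97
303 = 303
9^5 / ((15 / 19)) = 373977 / 5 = 74795.40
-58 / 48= -29 / 24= -1.21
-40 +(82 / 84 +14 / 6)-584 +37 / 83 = -2162173 / 3486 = -620.24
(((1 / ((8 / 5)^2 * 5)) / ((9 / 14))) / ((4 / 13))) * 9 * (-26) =-5915 / 64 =-92.42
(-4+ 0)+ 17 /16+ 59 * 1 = 897 /16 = 56.06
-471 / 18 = -157 / 6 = -26.17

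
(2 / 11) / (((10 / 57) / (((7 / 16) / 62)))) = 399 / 54560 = 0.01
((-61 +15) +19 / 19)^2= 2025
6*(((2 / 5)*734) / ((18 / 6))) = 2936 / 5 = 587.20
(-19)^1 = -19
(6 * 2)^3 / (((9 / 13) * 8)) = 312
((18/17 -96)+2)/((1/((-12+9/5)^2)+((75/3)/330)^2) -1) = 117002160/1239559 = 94.39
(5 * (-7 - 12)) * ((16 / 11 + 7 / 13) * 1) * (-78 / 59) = 162450 / 649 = 250.31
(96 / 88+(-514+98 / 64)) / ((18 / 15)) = -900025 / 2112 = -426.15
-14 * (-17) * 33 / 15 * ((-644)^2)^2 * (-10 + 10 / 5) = -720498522086604.80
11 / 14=0.79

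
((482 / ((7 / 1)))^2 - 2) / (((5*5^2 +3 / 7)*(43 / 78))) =9056814 / 132139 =68.54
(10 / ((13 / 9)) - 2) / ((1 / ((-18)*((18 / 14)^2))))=-93312 / 637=-146.49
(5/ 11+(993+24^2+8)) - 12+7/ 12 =206717/ 132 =1566.04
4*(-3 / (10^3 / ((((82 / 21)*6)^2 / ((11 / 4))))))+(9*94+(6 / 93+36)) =1837299344 / 2088625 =879.67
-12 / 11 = -1.09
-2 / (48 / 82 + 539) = -82 / 22123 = -0.00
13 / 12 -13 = -143 / 12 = -11.92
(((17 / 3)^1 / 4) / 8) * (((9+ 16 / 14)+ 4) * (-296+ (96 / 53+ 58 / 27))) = -39074585 / 53424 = -731.41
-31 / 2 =-15.50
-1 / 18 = -0.06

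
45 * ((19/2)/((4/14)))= 5985/4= 1496.25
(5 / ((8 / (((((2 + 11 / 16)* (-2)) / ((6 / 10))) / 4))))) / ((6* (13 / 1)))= -1075 / 59904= -0.02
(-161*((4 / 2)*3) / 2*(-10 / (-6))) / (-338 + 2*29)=23 / 8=2.88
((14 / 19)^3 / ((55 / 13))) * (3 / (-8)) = -0.04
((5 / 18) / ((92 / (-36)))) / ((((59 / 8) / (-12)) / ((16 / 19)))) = 3840 / 25783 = 0.15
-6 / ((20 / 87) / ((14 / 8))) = -1827 / 40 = -45.68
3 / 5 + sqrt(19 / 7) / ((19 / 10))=3 / 5 + 10* sqrt(133) / 133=1.47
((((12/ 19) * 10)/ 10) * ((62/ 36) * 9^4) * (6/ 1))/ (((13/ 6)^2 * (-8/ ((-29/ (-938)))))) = -35.25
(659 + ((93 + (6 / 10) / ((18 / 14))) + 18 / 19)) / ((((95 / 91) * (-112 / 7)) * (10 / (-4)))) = 19539793 / 1083000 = 18.04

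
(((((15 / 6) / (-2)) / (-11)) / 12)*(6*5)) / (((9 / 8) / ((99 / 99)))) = 0.25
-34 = -34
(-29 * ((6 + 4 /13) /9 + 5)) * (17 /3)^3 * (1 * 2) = -190064318 /3159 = -60165.98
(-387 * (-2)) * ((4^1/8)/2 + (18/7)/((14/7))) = 16641/14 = 1188.64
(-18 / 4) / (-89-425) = 9 / 1028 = 0.01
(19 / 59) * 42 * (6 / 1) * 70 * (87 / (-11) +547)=1987498800 / 649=3062401.85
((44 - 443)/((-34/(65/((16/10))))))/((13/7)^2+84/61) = 15503943/156944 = 98.79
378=378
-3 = -3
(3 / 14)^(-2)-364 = -3080 / 9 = -342.22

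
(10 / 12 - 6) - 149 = -925 / 6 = -154.17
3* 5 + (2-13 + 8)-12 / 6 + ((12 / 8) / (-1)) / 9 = 59 / 6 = 9.83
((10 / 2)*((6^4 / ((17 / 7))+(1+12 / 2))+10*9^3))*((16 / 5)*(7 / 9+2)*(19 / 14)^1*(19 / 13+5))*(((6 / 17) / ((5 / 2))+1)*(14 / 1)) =549566086720 / 11271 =48759301.46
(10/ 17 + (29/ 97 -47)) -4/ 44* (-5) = -828195/ 18139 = -45.66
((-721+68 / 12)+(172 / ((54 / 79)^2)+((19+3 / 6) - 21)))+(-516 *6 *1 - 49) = -5093827 / 1458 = -3493.71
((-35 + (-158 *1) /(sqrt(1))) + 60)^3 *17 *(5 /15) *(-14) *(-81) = -15118045362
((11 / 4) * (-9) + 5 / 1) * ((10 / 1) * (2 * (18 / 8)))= -888.75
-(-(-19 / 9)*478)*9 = -9082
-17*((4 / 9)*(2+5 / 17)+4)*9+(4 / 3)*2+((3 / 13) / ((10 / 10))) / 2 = -59687 / 78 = -765.22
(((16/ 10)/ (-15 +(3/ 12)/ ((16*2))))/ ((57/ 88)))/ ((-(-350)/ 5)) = -45056/ 19142025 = -0.00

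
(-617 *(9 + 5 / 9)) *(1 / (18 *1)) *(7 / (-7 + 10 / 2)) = 185717 / 162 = 1146.40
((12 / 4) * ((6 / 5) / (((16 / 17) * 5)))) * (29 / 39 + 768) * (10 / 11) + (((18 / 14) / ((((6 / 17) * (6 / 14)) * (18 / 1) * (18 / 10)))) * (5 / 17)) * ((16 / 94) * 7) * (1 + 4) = 5826026017 / 10888020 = 535.09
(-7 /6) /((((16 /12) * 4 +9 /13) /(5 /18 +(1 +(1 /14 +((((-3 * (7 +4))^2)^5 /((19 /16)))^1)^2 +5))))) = -245908006407284907023009461899078632 /763515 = -322073576036207418351976700000.00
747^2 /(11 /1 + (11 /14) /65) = 507788190 /10021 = 50672.41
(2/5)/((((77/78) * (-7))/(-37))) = 5772/2695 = 2.14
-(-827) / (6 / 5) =4135 / 6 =689.17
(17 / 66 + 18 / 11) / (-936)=-125 / 61776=-0.00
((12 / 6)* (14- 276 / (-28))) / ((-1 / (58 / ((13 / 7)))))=-1490.15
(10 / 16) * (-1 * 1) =-5 / 8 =-0.62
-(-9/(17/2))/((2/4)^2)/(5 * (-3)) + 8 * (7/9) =4544/765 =5.94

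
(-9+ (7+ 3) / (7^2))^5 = -14872581271151 / 282475249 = -52650.92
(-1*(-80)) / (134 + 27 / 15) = 400 / 679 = 0.59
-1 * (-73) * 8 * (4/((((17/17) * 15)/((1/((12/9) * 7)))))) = 584/35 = 16.69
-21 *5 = -105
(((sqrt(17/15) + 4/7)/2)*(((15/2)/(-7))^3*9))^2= 61509375*sqrt(255)/26353376 + 65999559375/1475789056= 81.99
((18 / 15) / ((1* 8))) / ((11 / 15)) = 9 / 44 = 0.20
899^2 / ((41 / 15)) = 12123015 / 41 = 295683.29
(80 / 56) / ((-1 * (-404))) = 5 / 1414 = 0.00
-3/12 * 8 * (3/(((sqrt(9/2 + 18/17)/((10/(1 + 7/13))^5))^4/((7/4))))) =-5492434530940551037813489/891813888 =-6158722806232583.63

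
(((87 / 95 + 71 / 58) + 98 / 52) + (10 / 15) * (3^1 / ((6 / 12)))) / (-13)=-287399 / 465595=-0.62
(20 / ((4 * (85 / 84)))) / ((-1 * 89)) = -84 / 1513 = -0.06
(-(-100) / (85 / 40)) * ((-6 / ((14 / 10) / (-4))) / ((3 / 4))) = 128000 / 119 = 1075.63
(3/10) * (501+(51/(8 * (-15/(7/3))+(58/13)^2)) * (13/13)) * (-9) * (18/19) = -4525379037/3542740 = -1277.37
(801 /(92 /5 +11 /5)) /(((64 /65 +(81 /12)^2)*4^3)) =260325 /19944508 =0.01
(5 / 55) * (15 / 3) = 5 / 11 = 0.45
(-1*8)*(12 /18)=-16 /3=-5.33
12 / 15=4 / 5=0.80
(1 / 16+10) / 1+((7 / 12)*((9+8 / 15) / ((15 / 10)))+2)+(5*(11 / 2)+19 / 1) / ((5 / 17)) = 375559 / 2160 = 173.87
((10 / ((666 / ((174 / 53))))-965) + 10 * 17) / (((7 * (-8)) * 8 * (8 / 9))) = 14030085 / 7028224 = 2.00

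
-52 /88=-13 /22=-0.59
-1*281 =-281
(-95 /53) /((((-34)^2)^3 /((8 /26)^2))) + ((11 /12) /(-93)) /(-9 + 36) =-1189101488249 /3257272296560178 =-0.00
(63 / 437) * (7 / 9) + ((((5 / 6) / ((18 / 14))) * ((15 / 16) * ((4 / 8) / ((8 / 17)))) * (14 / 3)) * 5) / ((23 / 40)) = 9934211 / 377568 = 26.31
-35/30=-7/6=-1.17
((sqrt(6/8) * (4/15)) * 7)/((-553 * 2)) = -sqrt(3)/1185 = -0.00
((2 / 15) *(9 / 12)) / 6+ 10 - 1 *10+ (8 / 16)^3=17 / 120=0.14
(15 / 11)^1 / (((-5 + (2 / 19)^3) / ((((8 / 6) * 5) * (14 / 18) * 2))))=-9602600 / 3394413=-2.83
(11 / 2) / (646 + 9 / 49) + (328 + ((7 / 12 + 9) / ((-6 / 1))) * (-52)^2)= -2274538417 / 569934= -3990.88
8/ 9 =0.89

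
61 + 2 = 63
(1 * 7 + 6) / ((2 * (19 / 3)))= 39 / 38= 1.03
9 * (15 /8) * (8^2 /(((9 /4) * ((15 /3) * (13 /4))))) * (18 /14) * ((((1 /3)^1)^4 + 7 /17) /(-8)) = -9344 /4641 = -2.01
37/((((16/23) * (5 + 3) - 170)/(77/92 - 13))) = 41403/15128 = 2.74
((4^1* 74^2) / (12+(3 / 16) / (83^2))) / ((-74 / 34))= -1109294336 / 1322691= -838.66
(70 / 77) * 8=80 / 11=7.27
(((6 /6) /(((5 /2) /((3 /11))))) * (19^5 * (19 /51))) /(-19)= -4952198 /935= -5296.47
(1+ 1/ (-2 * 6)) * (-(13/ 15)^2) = -1859/ 2700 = -0.69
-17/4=-4.25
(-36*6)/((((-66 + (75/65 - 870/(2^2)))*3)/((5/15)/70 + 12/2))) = 131144/85645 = 1.53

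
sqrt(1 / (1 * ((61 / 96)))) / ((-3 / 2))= -8 * sqrt(366) / 183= -0.84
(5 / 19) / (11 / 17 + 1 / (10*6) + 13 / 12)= 850 / 5643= 0.15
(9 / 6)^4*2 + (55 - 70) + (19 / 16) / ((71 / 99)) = -3657 / 1136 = -3.22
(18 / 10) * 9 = 81 / 5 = 16.20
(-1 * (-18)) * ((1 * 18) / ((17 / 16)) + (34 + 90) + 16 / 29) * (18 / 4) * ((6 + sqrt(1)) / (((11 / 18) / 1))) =711929736 / 5423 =131279.69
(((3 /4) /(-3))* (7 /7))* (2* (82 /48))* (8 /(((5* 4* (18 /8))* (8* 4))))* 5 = -41 /1728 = -0.02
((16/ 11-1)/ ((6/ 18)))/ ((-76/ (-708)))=2655/ 209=12.70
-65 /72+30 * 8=17215 /72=239.10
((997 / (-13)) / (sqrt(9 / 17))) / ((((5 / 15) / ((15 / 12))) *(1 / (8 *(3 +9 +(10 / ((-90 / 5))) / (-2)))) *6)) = -84745 *sqrt(17) / 54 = -6470.60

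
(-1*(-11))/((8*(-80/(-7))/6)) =231/320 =0.72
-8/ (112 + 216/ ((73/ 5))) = -73/ 1157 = -0.06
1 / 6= 0.17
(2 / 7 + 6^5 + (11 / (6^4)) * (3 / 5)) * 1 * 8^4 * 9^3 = 812695797504 / 35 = 23219879928.69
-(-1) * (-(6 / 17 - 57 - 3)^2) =-1028196 / 289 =-3557.77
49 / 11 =4.45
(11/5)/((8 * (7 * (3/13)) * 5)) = 143/4200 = 0.03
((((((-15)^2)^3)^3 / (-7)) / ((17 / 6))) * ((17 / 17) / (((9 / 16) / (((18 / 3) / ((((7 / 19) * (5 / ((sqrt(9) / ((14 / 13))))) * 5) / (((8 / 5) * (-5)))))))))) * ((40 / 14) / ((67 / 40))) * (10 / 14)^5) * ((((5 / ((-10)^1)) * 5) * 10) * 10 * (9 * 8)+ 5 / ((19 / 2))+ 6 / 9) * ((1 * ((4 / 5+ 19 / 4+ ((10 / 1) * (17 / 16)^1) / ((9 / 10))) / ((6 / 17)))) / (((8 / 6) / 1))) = -1094694887697199013671875000000000000 / 2703691669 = -404888952482546934116352800.00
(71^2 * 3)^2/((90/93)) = 2363286333/10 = 236328633.30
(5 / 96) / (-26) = -5 / 2496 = -0.00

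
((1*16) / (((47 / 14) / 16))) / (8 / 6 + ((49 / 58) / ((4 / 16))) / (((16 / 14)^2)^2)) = 638582784 / 27754205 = 23.01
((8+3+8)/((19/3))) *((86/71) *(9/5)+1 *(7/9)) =9451/1065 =8.87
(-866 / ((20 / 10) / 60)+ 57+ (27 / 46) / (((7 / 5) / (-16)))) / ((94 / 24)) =-50096196 / 7567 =-6620.35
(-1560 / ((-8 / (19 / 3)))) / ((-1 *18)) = -1235 / 18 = -68.61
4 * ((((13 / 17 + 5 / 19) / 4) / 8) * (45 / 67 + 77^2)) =16487452 / 21641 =761.86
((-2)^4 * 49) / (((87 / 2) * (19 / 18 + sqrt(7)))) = -178752 / 55303 + 169344 * sqrt(7) / 55303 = 4.87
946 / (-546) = -473 / 273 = -1.73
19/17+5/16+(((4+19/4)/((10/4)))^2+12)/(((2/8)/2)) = 53157/272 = 195.43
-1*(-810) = 810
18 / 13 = 1.38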